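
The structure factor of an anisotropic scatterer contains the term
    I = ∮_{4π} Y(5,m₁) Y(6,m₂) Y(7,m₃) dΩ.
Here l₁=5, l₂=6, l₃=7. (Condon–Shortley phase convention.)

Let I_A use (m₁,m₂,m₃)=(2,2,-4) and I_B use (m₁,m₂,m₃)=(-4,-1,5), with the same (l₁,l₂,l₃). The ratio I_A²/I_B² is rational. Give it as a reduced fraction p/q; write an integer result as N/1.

Shared (l₁,l₂,l₃)=(5,6,7): N and (l;000)² cancel in I_A²/I_B².
A: Δ = 4!·6!·8!/19! = 1/174594420; Racah Σ t=0..3: t=0:+1/34836480 t=1:−1/1451520 t=2:+1/691200 t=3:−1/3110400 = 1/2150400; ⇒ 3j(5 6 7; 2 2 -4)² = 729/83980, sgn -1
B: Δ = 4!·6!·8!/19! = 1/174594420; Racah Σ t=3..4: t=3:−1/6220800 t=4:+1/14515200 = -1/10886400; ⇒ 3j(5 6 7; -4 -1 5)² = 128/12597, sgn -1
I_A²/I_B² = (729/83980)/(128/12597) = 2187/2560

2187/2560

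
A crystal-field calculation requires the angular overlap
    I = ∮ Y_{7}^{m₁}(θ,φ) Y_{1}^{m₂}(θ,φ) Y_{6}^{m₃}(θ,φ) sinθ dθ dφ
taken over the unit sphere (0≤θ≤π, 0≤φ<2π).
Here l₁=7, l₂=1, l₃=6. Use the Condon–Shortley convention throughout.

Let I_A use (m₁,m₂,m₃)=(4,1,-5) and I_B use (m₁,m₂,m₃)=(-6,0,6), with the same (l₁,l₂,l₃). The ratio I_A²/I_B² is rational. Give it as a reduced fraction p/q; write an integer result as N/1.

Shared (l₁,l₂,l₃)=(7,1,6): N and (l;000)² cancel in I_A²/I_B².
A: Δ = 2!·12!·0!/15! = 1/1365; Racah Σ t=2..2: t=2:+1/79833600 = 1/79833600; ⇒ 3j(7 1 6; 4 1 -5)² = 1/455, sgn -1
B: Δ = 2!·12!·0!/15! = 1/1365; Racah Σ t=1..1: t=1:−1/479001600 = -1/479001600; ⇒ 3j(7 1 6; -6 0 6)² = 1/105, sgn -1
I_A²/I_B² = (1/455)/(1/105) = 3/13

3/13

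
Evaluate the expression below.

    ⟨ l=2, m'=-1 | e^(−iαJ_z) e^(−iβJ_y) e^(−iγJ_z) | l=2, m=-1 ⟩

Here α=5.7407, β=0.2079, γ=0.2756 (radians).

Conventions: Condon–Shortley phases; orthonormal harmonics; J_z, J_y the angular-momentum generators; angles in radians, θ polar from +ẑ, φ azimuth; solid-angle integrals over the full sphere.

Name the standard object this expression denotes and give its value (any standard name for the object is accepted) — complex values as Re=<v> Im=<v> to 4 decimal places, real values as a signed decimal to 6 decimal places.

This is a Wigner D-matrix element — the rotation-matrix element ⟨l m'| R(α,β,γ) |l m⟩ in the angular-momentum basis.
First d^2_{-1,-1}(β=0.2079), then the phase factors e^{-i(-1)α} and e^{-i(-1)γ}:
With c≡cos(β/2)=0.994602 and s≡sin(β/2)=0.103763, N=[1·6·1·6]^{1/2}=6.000000
k: max(0,(-1)−(-1))=0 … min(2+(-1),2−(-1))=1
  k=0: (−1)^0·6.0000/(6)·0.9946^4·0.1038^0 = +0.978582
  k=1: (−1)^1·6.0000/(2)·0.9946^2·0.1038^2 = -0.031952
d^2_{-1,-1}(0.2079) = +0.978582 -0.031952 = +0.946630
D = (+0.856428-0.516266i)·(+0.946630)·(+0.962262+0.272124i) = +0.913116-0.249653i

Wigner D-matrix element, Re=0.9131 Im=-0.2497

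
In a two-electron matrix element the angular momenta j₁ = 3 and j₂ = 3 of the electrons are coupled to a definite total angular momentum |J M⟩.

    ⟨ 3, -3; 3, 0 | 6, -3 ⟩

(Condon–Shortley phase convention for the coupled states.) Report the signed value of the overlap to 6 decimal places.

j₁+j₂−J=0  J+j₁−j₂=6  J−j₁+j₂=6  j₁+j₂+J+1=13
(j₁±m₁, j₂±m₂, J±M) = (0,6,3,3,3,9)
P² = 671846400/11
sum k=0..0:
  [0] +1/25920 = 1/25920
S = 1/25920
C² = P²·S² = 1/11 ; C = +0.301511

+√(1/11) ≈ +0.301511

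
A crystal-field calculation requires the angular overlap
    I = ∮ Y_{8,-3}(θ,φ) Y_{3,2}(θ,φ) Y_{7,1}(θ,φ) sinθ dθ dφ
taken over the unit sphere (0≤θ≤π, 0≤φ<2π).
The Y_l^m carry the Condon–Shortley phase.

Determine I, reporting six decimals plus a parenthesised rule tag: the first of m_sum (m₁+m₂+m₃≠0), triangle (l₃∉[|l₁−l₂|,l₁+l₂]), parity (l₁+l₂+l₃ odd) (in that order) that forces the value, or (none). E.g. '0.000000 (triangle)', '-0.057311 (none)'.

Rules hold: Σm=0, L=18 even, 5≤7≤11.
N = 17·7·15 = 1785
Δ = 4!·12!·2!/19! = 1/5290740
Racah Σ t=1..3: t=1:−1/7257600 t=2:+1/2073600 t=3:−1/7257600 = 1/4838400
⇒ 3j(8 3 7; 0 0 0)² = 252/20995, sgn -1
Racah Σ t=3..4: t=3:−1/11612160 t=4:+1/14515200 = -1/58060800
⇒ 3j(8 3 7; -3 2 1)² = 55/58786, sgn -1
4πI² = N·(3j₀)²·(3jₘ)² = 20790/1037153
I = +1·√(0.0200453/4π) = 0.03993934
No selection rule forces the value: the integral is nonzero (none).

0.039939 (none)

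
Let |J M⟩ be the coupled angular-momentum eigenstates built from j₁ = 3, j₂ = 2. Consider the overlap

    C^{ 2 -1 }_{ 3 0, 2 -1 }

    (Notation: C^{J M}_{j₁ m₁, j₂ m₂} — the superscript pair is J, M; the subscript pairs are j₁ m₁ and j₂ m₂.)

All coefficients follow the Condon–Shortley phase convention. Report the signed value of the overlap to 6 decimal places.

√[5·3!3!1!/8! · 3!3!1!3!1!3!] = √(81/14)
  +(−1)^0/∏(0,3,3,1,0,0)! = 1/36  (running 1/36)
  +(−1)^1/∏(1,2,2,0,1,1)! = -1/4  (running -2/9)
⟨..|..⟩ = √(81/14)·(-2/9) = -0.534522

−√(2/7) ≈ -0.534522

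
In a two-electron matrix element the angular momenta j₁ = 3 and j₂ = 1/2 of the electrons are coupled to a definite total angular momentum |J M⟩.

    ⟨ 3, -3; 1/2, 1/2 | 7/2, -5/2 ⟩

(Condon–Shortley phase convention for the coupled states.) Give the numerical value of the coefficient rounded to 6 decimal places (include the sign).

+√(1/7) = +0.377964

√[8·0!6!1!/8! · 0!6!1!0!1!6!] = √(518400/7)
  +(−1)^0/∏(0,0,6,1,0,0)! = 1/720  (running 1/720)
⟨..|..⟩ = √(518400/7)·(1/720) = +0.377964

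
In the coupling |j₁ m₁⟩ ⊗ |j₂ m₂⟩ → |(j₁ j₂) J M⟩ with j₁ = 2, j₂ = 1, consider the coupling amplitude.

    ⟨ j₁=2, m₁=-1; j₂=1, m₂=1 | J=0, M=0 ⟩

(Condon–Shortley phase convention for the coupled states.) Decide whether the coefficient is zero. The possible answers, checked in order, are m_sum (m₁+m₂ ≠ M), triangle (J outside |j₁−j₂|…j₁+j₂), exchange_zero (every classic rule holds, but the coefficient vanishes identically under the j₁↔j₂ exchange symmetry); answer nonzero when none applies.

triangle

m-sum: m₁+m₂ = -1+1 = 0, M = 0  ✓
triangle: need |j₁−j₂| ≤ J ≤ j₁+j₂, i.e. J ∈ [1, 3]; J = 0 is outside ✗ ⇒ coefficient is 0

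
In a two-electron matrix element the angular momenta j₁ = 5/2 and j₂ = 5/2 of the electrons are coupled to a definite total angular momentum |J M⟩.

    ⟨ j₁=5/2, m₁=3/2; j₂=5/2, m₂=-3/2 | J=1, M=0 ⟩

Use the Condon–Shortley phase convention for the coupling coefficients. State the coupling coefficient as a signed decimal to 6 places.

-0.358569  (= −√(9/70))

triangle: 4!×1!×1!/7! = 24/5040
(j±m)!: 4!×1!×1!×4!×1!×1! = 576
prefactor² = (2J+1)×Δ×N² = 288/35
  k=0: +1/(0!×4!×1!×1!×0!×0!) = 1/24
  k=1: −1/(1!×3!×0!×0!×1!×1!) = -1/6
Σ = -1/8  ⇒  CG² = 288/35×(-1/8)² = 9/70
CG = −√(9/70) = -0.358569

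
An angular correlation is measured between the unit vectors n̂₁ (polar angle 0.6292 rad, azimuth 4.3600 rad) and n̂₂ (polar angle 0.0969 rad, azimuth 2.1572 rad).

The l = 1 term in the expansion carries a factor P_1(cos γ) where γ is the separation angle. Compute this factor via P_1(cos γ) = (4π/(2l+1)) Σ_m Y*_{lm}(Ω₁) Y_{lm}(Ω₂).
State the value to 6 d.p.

Term-by-term m-sum for l=1 (normalisation 4π/3 = 4.188790):
  m=-1: Y*=-0.070175-0.190829i  Y=-0.018497-0.027842i  product -0.004015+0.005484i
  m=+0: Y*=+0.395034-0.000000i  Y=+0.486310+0.000000i  product +0.192109+0.000000i
  m=+1: Y*=+0.070175-0.190829i  Y=+0.018497-0.027842i  product -0.004015-0.005484i
Σ over m = +0.184079+0.000000i; ×(4π/3) → +0.771070+0.000000i. Real part: 0.771070

0.771070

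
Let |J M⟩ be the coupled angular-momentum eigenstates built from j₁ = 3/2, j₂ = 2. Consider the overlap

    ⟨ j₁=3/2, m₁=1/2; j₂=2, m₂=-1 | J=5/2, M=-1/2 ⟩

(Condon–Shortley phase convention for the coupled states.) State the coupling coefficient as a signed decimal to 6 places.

√[6·1!2!3!/7! · 2!1!1!3!2!3!] = √(72/35)
  +(−1)^0/∏(0,1,1,1,1,2)! = 1/2  (running 1/2)
  +(−1)^1/∏(1,0,0,0,2,3)! = -1/12  (running 5/12)
⟨..|..⟩ = √(72/35)·(5/12) = +0.597614

+√(5/14) ≈ +0.597614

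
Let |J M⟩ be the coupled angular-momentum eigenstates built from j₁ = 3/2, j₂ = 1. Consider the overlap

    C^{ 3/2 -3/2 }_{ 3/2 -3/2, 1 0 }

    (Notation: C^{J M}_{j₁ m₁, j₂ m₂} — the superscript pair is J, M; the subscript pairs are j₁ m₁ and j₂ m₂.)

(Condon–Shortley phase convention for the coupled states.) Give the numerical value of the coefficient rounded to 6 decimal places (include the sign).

triangle: 1!·2!·1!/5! = 2/120
(j±m)!: 0!·3!·1!·1!·0!·3! = 36
prefactor² = (2J+1)·Δ·N² = 12/5
  k=1: −1/(1!·0!·2!·0!·0!·1!) = -1/2
Σ = -1/2  ⇒  CG² = 12/5·(-1/2)² = 3/5
CG = −√(3/5) = -0.774597

−√(3/5) ≈ -0.774597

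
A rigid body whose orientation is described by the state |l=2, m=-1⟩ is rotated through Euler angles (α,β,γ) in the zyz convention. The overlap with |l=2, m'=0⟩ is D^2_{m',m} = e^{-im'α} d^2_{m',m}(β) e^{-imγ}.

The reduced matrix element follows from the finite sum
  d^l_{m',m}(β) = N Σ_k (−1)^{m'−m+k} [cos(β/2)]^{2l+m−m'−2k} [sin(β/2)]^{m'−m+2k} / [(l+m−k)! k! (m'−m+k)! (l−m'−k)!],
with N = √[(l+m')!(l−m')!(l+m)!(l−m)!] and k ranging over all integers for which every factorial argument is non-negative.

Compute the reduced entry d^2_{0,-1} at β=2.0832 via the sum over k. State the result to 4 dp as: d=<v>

d=0.5233

d^2_{0,-1}(β=2.0832) via the finite sum:
c=cos(2.083200/2)=0.504840, s=sin(2.083200/2)=0.863213; N=√[2·2·1·6]=4.898979
The bounds max(0,m−m')=0 and min(l+m,l−m')=1 give 2 terms
  k=0: (−1)^1·4.8990/(2)·0.5048^3·0.8632^1 = -0.272053
  k=1: (−1)^2·4.8990/(2)·0.5048^1·0.8632^3 = +0.795396
d^2_{0,-1}(2.0832) = -0.272053 +0.795396 = +0.523342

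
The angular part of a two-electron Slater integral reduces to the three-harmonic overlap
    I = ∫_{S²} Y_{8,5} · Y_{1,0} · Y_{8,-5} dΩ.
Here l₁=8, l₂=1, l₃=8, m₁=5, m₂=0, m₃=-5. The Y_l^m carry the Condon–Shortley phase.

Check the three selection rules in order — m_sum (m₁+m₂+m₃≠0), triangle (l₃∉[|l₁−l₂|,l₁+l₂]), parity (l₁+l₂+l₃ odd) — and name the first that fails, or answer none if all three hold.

parity

Σmᵢ = 0  ✓
l₃∈[|l₁−l₂|,l₁+l₂]=[7,9], have l₃=8  ✓
Σlᵢ = 17 ⇒ odd  ✗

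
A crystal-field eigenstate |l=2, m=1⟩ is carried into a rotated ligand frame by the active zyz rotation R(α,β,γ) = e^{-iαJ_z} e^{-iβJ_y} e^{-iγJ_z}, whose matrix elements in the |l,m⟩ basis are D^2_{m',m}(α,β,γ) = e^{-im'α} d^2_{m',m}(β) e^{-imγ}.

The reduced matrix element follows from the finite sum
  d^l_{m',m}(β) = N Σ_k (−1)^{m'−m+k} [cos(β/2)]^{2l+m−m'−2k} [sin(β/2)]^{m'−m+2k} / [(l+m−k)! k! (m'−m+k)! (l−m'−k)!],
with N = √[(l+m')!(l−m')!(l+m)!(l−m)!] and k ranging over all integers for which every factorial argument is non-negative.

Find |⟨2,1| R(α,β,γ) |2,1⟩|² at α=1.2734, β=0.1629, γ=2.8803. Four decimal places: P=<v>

P=0.9352

First d^2_{1,1}(β=0.1629), then the phase factors e^{-i(1)α} and e^{-i(1)γ}:
Half-angle: c=0.996685, s=0.081360. N=√(6·1·6·1)=6.000000
The bounds max(0,m−m')=0 and min(l+m,l−m')=1 give 2 terms
  k=0: (−1)^0·6.0000/(6)·0.9967^4·0.0814^0 = +0.986805
  k=1: (−1)^1·6.0000/(2)·0.9967^2·0.0814^2 = -0.019727
d^2_{1,1}(0.1629) = +0.986805 -0.019727 = +0.967078
|D^2_{1,1}|² = |d^2_{1,1}(β)|² = (+0.967078)² = 0.935240 (the z-rotation phases have unit modulus)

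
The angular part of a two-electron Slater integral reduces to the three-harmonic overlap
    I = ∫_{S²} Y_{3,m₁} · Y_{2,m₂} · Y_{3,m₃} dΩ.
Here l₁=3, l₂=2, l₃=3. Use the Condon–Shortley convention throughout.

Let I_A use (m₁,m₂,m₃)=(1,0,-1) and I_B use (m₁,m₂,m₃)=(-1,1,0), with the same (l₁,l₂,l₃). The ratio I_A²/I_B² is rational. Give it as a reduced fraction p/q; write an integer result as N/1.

9/2

l's match ⇒ only the (l;m) 3-j factors differ between A and B.
A: triangle coeff Δ(3,2,3) = 1/3780; Σ_t [0,2]: t=0:+1/16 t=1:−1/6 t=2:+1/96 = -3/32; (3j)²=3/140 [(3 2 3; 1 0 -1)], sign=-1
B: triangle coeff Δ(3,2,3) = 1/3780; Σ_t [1,2]: t=1:−1/12 t=2:+1/8 = 1/24; (3j)²=1/210 [(3 2 3; -1 1 0)], sign=-1
I_A²/I_B² = (3/140)/(1/210) = 9/2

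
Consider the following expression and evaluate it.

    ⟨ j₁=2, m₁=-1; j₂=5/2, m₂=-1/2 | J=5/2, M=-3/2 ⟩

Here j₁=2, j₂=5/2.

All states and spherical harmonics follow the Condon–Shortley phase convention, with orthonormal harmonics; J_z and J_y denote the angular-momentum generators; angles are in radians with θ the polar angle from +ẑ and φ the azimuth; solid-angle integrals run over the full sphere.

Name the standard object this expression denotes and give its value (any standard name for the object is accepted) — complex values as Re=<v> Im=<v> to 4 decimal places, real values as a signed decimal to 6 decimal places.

This is a Clebsch–Gordan (vector-coupling) coefficient.
j₁+j₂−J=2  J+j₁−j₂=2  J−j₁+j₂=3  j₁+j₂+J+1=8
(j₁±m₁, j₂±m₂, J±M) = (1,3,2,3,1,4)
P² = 216/35
sum k=1..2:
  [1] −1/4 = -1/4
  [2] +1/12 = 1/12
S = -1/6
C² = P²·S² = 6/35 ; C = -0.414039

Clebsch–Gordan coefficient, −√(6/35) ≈ -0.414039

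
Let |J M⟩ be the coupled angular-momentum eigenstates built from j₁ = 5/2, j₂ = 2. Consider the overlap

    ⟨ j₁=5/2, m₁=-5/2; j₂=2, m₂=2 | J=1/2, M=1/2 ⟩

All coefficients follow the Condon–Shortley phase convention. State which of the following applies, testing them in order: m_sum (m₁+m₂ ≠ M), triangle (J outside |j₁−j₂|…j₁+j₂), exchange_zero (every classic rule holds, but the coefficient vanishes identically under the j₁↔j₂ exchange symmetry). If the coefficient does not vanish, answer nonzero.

m-sum: m₁+m₂ = -5/2+2 = -1/2, M = 1/2  ✗ ⇒ coefficient is 0

m_sum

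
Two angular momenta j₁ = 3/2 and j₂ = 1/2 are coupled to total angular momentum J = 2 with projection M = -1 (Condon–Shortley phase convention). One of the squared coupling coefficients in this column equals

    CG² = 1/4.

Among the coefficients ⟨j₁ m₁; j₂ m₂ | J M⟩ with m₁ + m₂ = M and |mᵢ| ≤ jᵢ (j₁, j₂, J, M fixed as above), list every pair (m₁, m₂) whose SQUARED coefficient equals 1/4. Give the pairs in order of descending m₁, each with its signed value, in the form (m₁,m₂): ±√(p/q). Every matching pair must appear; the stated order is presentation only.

Admissible pairs with m₁+m₂ = M = -1: (-3/2,1/2), (-1/2,-1/2)
  (m₁,m₂)=(-1/2,-1/2): CG² = 3/4, CG = +√(3/4)
  (m₁,m₂)=(-3/2,1/2): CG² = 1/4, CG = +√(1/4)   ← matches the target
Pairs with CG² = 1/4: (-3/2,1/2): +√(1/4)

(-3/2,1/2): +√(1/4)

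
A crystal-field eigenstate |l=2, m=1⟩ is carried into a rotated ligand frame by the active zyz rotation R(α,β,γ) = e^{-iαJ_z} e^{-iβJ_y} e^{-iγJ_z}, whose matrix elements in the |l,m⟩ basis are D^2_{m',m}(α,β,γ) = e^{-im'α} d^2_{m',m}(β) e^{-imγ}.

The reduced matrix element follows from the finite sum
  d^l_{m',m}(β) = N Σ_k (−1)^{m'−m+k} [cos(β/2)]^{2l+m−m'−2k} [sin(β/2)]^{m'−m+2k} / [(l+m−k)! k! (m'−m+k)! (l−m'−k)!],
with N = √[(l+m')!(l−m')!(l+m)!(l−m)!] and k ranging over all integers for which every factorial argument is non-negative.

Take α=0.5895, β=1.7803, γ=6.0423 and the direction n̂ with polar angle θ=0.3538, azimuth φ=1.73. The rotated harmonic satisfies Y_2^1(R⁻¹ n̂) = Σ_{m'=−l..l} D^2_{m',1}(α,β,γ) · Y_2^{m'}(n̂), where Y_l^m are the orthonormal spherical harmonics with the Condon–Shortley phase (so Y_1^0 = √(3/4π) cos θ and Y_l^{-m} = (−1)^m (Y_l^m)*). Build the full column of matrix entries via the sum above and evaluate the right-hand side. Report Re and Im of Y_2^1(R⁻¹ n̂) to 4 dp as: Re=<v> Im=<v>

Re=-0.0413 Im=0.0033

Need the full column D^2_{m',1} for m'=−2..2 at α=0.5895, β=1.7803, γ=6.0423.
cos(β/2)=0.629295, sin(β/2)=0.777166
d^2_{-2,1}: single k=3 term ⇒ +0.590781;  D = +0.088817+0.584066i
d^2_{-1,1}: k∈[2..3] ⇒ +0.717560 -0.364801 = +0.352759;  D = +0.237968+0.260404i
d^2_{0,1}: k∈[1..2] ⇒ +0.474409 -0.723556 = -0.249146;  D = -0.241953-0.059437i
d^2_{1,1}: k∈[0..1] ⇒ +0.156826 -0.717560 = -0.560734;  D = -0.527004+0.191545i
d^2_{2,1}: single k=0 term ⇒ -0.387354;  D = -0.229046+0.312379i
Y_2^{m'}(θ=0.3538,φ=1.73) and Σ D·Y over m':
  (+0.0888+0.5841i)·(-0.0440+0.0145i)  (+0.2380+0.2604i)·(-0.0398-0.2479i)  (-0.2420-0.0594i)·(+0.5172+0.0000i)  (-0.5270+0.1915i)·(+0.0398-0.2479i)  (-0.2290+0.3124i)·(-0.0440-0.0145i)
Y_2^1(R⁻¹ n̂) = -0.041316+0.003309i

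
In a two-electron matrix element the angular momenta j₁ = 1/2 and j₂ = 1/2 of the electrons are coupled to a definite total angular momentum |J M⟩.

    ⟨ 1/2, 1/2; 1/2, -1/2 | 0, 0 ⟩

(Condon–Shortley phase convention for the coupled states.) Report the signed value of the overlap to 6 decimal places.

triangle: 1!*0!*0!/2! = 1/2
(j±m)!: 1!*0!*0!*1!*0!*0! = 1
prefactor² = (2J+1)*Δ*N² = 1/2
  k=0: +1/(0!*1!*0!*0!*0!*0!) = 1
Σ = 1  ⇒  CG² = 1/2*1² = 1/2
CG = +√(1/2) = +0.707107

+0.707107  (= +√(1/2))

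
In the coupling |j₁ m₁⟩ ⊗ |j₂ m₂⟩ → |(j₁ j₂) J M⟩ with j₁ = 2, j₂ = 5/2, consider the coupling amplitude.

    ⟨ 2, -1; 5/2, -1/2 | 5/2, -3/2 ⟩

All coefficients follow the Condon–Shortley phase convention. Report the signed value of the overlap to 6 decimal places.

−√(6/35) = -0.414039

j₁+j₂−J=2  J+j₁−j₂=2  J−j₁+j₂=3  j₁+j₂+J+1=8
(j₁±m₁, j₂±m₂, J±M) = (1,3,2,3,1,4)
P² = 216/35
sum k=1..2:
  [1] −1/4 = -1/4
  [2] +1/12 = 1/12
S = -1/6
C² = P²·S² = 6/35 ; C = -0.414039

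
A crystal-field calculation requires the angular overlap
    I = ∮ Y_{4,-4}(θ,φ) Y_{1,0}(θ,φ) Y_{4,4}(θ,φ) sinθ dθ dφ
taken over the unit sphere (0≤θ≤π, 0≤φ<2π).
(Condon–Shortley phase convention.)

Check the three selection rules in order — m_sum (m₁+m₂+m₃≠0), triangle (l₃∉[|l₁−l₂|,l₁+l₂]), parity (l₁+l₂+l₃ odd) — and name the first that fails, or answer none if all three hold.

azimuthal sum: -4 + 0 + 4 = 0  ✓
3 ≤ 4 ≤ 5 (triangle on l)  ✓
L = 4 + 1 + 4 = 9 (odd)  ✗

parity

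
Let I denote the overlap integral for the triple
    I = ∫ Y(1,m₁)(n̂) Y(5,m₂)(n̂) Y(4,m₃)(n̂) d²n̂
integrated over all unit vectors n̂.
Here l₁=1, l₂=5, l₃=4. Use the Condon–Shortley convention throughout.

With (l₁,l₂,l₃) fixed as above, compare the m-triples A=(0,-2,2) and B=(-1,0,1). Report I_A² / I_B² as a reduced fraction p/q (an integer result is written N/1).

Same 1,5,4: normalisation and zero-m 3j drop out of the ratio.
A: Δ: 2! 0! 8! / 11! → 1/495; sum: t=1:−1/1440 = -1/1440; 3j²(1 5 4; 0 -2 2) = Δ·Π!·Σ² = 7/165  (sign -1)
B: Δ: 2! 0! 8! / 11! → 1/495; sum: t=2:+1/1440 = 1/1440; 3j²(1 5 4; -1 0 1) = Δ·Π!·Σ² = 2/99  (sign -1)
I_A²/I_B² = (7/165)/(2/99) = 21/10

21/10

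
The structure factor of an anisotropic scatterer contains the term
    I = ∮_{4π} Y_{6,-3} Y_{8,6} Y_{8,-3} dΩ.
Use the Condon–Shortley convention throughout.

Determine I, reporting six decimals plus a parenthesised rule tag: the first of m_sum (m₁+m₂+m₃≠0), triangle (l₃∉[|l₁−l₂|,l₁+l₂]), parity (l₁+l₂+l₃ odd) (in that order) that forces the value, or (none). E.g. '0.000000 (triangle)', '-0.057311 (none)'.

0.023718 (none)

Checks pass: Σm=0; 22 even; l₃=8∈[2,14].
(2·6+1)(2·8+1)(2·8+1) = 3757
Δ: 6! 6! 10! / 23! → 1/13742520792
sum: t=0:+1/41803776000 t=1:−1/435456000 t=2:+1/39813120 t=3:−1/18662400 t=4:+1/39813120 t=5:−1/435456000 t=6:+1/41803776000 = -11/1393459200
3j²(6 8 8; 0 0 0) = Δ·Π!·Σ² = 600/96577  (sign -1)
sum: t=4:+1/20901888000 t=5:−1/2090188800 t=6:+1/2090188800 = 1/20901888000
3j²(6 8 8; -3 6 -3) = Δ·Π!·Σ² = 9/29716  (sign -1)
combine: 4πI² = 3757·600/96577·9/29716 = 1350/190969
take √, sign +1: I = 0.02371813
No selection rule forces the value: the integral is nonzero (none).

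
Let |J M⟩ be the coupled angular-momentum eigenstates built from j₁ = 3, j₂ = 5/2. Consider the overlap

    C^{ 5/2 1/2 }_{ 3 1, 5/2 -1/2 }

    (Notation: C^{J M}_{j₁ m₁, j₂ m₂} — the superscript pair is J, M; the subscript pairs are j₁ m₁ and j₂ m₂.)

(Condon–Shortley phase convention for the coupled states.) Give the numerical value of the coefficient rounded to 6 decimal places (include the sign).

j₁+j₂−J=3  J+j₁−j₂=3  J−j₁+j₂=2  j₁+j₂+J+1=9
(j₁±m₁, j₂±m₂, J±M) = (4,2,2,3,3,2)
P² = 288/35
sum k=0..2:
  [0] +1/24 = 1/24
  [1] −1/4 = -1/4
  [2] +1/24 = 1/24
S = -1/6
C² = P²·S² = 8/35 ; C = -0.478091

-0.478091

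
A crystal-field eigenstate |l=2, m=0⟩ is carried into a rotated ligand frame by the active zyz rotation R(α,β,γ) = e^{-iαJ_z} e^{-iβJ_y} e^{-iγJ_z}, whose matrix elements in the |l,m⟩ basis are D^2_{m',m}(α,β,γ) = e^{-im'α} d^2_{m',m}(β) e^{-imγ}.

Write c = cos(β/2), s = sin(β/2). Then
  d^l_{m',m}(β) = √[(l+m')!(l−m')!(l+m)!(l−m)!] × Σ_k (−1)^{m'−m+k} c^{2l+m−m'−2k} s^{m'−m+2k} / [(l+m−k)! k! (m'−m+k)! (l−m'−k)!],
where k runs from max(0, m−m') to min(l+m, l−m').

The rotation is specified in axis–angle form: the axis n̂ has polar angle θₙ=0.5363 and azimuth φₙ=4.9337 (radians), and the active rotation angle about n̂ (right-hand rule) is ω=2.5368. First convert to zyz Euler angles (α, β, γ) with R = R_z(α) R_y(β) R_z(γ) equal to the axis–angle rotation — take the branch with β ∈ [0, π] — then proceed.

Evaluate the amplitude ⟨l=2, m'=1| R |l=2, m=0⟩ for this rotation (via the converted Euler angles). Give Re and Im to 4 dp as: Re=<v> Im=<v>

Axis–angle → zyz. n̂ = (sinθₙcosφₙ, sinθₙsinφₙ, cosθₙ) = (+0.112160, -0.498497, +0.859605), ω = 2.5368.
R = I cosω + sinω [n̂]ₓ + (1−cosω) n̂n̂ᵀ gives
  R = [-0.799692, -0.590669, -0.107716; +0.386859, -0.369700, -0.844785; +0.459166, -0.717239, +0.524152]
β = atan2(√(R₁₃²+R₂₃²), R₃₃) = 1.019077; α = atan2(R₂₃, R₁₃) mod 2π = 4.585566; γ = atan2(R₃₂, −R₃₁) mod 2π = 4.142944
Split into d^2_{1,0}(β=1.0191) × two z-phases.
With c≡cos(β/2)=0.872970 and s≡sin(β/2)=0.487774, N=[6·1·2·2]^{1/2}=4.898979
The bounds max(0,m−m')=0 and min(l+m,l−m')=1 give 2 terms
  k=0: (−1)^1·4.8990/(2)·0.8730^3·0.4878^1 = -0.794863
  k=1: (−1)^2·4.8990/(2)·0.8730^1·0.4878^3 = +0.248160
d^2_{1,0}(1.0191) = -0.794863 +0.248160 = -0.546703
Phases: e^{-i·(1)·4.5856}=-0.126483+0.991969i, e^{-i·(0)·4.1429}=+1.000000+0.000000i ⇒ D=+0.069149-0.542312i

Re=0.0691 Im=-0.5423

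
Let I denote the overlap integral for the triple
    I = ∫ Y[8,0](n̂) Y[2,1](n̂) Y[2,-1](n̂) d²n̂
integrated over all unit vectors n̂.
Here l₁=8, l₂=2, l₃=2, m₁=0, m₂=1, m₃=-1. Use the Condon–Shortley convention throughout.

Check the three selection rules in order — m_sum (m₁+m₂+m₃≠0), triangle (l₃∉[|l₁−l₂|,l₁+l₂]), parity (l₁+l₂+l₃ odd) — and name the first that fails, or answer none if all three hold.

triangle

m₁+m₂+m₃ = 0 + 1 − 1 = 0  ✓
triangle: need |l₁−l₂| ≤ l₃ ≤ l₁+l₂ = [6,10]; l₃=2 is outside  ✗
parity: l₁+l₂+l₃ = 12 is even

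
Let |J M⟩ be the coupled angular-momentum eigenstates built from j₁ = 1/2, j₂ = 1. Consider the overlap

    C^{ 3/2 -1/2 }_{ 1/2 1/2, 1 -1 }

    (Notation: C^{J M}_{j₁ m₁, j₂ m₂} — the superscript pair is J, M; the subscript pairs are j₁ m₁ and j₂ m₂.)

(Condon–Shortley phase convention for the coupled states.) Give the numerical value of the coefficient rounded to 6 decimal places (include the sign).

+√(1/3) = +0.577350

triangle: 0!*1!*2!/4! = 2/24
(j±m)!: 1!*0!*0!*2!*1!*2! = 4
prefactor² = (2J+1)*Δ*N² = 4/3
  k=0: +1/(0!*0!*0!*0!*1!*2!) = 1/2
Σ = 1/2  ⇒  CG² = 4/3*(1/2)² = 1/3
CG = +√(1/3) = +0.577350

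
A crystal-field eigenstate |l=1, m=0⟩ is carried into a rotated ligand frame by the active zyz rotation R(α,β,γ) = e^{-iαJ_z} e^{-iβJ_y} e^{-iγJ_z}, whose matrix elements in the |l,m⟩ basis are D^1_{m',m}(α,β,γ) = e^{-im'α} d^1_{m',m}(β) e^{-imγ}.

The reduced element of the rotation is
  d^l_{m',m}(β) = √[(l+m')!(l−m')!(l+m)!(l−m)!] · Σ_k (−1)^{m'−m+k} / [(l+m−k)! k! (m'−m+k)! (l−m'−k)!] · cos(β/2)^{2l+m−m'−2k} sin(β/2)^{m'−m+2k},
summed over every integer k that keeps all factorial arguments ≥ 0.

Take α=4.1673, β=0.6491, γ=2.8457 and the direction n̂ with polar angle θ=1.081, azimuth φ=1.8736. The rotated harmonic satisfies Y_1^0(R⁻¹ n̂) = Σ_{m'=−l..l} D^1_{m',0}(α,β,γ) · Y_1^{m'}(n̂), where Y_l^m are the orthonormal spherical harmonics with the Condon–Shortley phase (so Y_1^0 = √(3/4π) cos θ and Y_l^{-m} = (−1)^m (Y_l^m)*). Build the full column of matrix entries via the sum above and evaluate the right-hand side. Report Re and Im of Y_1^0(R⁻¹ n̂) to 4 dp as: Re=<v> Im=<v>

Re=0.0107 Im=0.0000

Need the full column D^1_{m',0} for m'=−1..1 at α=4.1673, β=0.6491, γ=2.8457.
cos(β/2)=0.947794, sin(β/2)=0.318882
d^1_{-1,0}: single k=1 term ⇒ +0.427425;  D = -0.221617-0.365483i
d^1_{0,0}: k∈[0..1] ⇒ +0.898314 -0.101686 = +0.796628;  D = +0.796628+0.000000i
d^1_{1,0}: single k=0 term ⇒ -0.427425;  D = +0.221617-0.365483i
Y_1^{m'}(θ=1.081,φ=1.8736) and Σ D·Y over m':
  (-0.2216-0.3655i)·(-0.0909-0.2910i)  (+0.7966+0.0000i)·(+0.2299+0.0000i)  (+0.2216-0.3655i)·(+0.0909-0.2910i)
Y_1^0(R⁻¹ n̂) = +0.010696+0.000000i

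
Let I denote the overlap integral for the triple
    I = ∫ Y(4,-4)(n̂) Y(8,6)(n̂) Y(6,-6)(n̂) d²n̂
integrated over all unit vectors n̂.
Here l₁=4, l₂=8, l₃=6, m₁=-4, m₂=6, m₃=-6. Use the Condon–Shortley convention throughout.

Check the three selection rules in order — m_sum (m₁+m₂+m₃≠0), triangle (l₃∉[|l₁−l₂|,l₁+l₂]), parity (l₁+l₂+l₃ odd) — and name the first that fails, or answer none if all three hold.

m₁+m₂+m₃ = -4 + 6 − 6 = -4  ✗
triangle: |4−8|=4 ≤ l₃=6 ≤ 4+8=12
parity: l₁+l₂+l₃ = 18 is even

m_sum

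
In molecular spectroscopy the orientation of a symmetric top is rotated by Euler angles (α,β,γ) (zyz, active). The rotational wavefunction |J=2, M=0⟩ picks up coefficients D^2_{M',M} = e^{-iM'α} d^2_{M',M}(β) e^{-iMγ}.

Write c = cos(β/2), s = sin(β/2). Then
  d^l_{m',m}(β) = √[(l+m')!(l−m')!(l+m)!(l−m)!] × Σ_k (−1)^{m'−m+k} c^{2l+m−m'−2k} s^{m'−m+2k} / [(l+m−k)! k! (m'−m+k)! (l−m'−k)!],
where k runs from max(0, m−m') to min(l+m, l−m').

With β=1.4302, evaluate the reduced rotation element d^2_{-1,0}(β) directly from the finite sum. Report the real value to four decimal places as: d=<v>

d^2_{-1,0}(β=1.4302) via the finite sum:
Half-angle: c=0.755028, s=0.655693. N=√(1·6·2·2)=4.898979
Admissible k: 1..2 (factorial args all ≥0)
  k=1: (−1)^0·4.8990/(2)·0.7550^3·0.6557^1 = +0.691297
  k=2: (−1)^1·4.8990/(2)·0.7550^1·0.6557^3 = -0.521363
d^2_{-1,0}(1.4302) = +0.691297 -0.521363 = +0.169934

d=0.1699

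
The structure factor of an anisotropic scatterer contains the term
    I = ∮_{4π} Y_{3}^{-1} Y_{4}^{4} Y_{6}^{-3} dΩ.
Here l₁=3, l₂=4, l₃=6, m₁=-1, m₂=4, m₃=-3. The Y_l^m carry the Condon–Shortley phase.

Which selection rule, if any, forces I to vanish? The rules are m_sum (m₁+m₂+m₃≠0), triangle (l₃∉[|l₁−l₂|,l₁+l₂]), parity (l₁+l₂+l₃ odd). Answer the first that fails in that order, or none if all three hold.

Σmᵢ = 0  ✓
l₃∈[|l₁−l₂|,l₁+l₂]=[1,7], have l₃=6  ✓
Σlᵢ = 13 ⇒ odd  ✗

parity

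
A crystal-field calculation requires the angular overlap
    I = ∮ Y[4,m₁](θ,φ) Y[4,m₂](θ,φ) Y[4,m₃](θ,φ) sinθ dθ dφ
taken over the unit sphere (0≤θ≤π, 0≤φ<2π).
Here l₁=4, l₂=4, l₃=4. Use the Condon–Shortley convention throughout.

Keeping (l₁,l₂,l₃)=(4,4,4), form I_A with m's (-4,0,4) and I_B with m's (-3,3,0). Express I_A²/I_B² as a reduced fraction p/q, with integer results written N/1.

4/9

Shared (l₁,l₂,l₃)=(4,4,4): N and (l;000)² cancel in I_A²/I_B².
A: Δ = 4!·4!·4!/13! = 1/450450; Racah Σ t=4..4: t=4:+1/13824 = 1/13824; ⇒ 3j(4 4 4; -4 0 4)² = 14/1287, sgn +1
B: Δ = 4!·4!·4!/13! = 1/450450; Racah Σ t=3..4: t=3:−1/3456 t=4:+1/864 = 1/1152; ⇒ 3j(4 4 4; -3 3 0)² = 7/286, sgn +1
I_A²/I_B² = (14/1287)/(7/286) = 4/9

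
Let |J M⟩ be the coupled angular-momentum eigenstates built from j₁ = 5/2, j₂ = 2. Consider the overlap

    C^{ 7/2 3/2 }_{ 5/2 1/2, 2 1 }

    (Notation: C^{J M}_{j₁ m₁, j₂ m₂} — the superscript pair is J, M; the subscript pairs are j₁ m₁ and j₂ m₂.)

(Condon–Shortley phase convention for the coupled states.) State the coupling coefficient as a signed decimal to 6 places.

−√(2/21) = -0.308607

j₁+j₂−J=1  J+j₁−j₂=4  J−j₁+j₂=3  j₁+j₂+J+1=9
(j₁±m₁, j₂±m₂, J±M) = (3,2,3,1,5,2)
P² = 384/7
sum k=0..1:
  [0] +1/24 = 1/24
  [1] −1/12 = -1/12
S = -1/24
C² = P²·S² = 2/21 ; C = -0.308607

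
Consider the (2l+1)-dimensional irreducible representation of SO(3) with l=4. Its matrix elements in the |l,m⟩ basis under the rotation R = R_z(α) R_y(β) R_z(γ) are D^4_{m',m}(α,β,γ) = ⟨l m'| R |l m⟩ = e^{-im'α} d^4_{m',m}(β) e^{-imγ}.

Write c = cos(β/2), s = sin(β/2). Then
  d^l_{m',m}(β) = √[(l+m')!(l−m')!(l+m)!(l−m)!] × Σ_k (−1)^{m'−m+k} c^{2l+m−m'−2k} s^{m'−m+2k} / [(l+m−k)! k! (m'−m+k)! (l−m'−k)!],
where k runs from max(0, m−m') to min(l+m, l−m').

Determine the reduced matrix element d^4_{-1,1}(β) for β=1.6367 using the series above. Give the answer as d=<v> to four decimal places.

d^4_{-1,1}(β=1.6367) via the finite sum:
c=cos(1.636700/2)=0.683427, s=sin(1.636700/2)=0.730019; N=√[6·120·120·6]=720.000000
k: max(0,(1)−(-1))=2 … min(4+(1),4−(-1))=5
  k=2: (−1)^0·720.0000/(72)·0.6834^6·0.7300^2 = +0.543025
  k=3: (−1)^1·720.0000/(24)·0.6834^4·0.7300^4 = -1.858771
  k=4: (−1)^2·720.0000/(48)·0.6834^2·0.7300^6 = +1.060427
  k=5: (−1)^3·720.0000/(720)·0.6834^0·0.7300^8 = -0.080663
d^4_{-1,1}(1.6367) = +0.543025 -1.858771 +1.060427 -0.080663 = -0.335982

d=-0.3360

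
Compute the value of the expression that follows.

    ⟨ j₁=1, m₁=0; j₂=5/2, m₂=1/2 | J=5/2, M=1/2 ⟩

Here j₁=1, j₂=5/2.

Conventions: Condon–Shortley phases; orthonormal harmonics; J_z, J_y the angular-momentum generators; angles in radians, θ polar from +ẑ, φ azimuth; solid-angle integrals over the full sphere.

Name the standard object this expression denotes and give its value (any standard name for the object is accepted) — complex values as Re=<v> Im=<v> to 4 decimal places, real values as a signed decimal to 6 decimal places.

This is a Clebsch–Gordan (vector-coupling) coefficient.
triangle: 1!·1!·4!/7! = 24/5040
(j±m)!: 1!·1!·3!·2!·3!·2! = 144
prefactor² = (2J+1)·Δ·N² = 144/35
  k=0: +1/(0!·1!·1!·3!·0!·1!) = 1/6
  k=1: −1/(1!·0!·0!·2!·1!·2!) = -1/4
Σ = -1/12  ⇒  CG² = 144/35·(-1/12)² = 1/35
CG = −√(1/35) = -0.169031

Clebsch–Gordan coefficient, −√(1/35) ≈ -0.169031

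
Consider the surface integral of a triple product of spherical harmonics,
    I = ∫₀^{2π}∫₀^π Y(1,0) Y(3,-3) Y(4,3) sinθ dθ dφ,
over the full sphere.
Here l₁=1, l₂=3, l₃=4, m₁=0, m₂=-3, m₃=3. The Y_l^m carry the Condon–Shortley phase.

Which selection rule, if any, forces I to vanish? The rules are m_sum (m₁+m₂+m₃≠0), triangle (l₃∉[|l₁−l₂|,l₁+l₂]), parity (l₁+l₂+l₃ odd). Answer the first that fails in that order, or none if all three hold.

none

m₁+m₂+m₃ = 0 − 3 + 3 = 0  ✓
triangle: |1−3|=2 ≤ l₃=4 ≤ 1+3=4  ✓
parity: l₁+l₂+l₃ = 8 is even  ✓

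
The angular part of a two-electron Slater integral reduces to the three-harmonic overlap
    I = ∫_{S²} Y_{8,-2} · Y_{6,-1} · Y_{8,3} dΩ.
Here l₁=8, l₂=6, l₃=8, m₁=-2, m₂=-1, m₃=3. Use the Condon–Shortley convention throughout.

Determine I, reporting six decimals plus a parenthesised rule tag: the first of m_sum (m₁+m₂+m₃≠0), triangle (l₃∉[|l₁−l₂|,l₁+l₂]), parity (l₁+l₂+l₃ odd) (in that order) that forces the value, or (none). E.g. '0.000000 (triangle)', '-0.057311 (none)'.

-0.102118 (none)

Checks pass: Σm=0; 22 even; l₃=8∈[2,14].
(2·8+1)(2·6+1)(2·8+1) = 3757
Δ: 6! 10! 6! / 23! → 1/13742520792
sum: t=0:+1/41803776000 t=1:−1/435456000 t=2:+1/39813120 t=3:−1/18662400 t=4:+1/39813120 t=5:−1/435456000 t=6:+1/41803776000 = -11/1393459200
3j²(8 6 8; 0 0 0) = Δ·Π!·Σ² = 600/96577  (sign -1)
sum: t=0:+1/313528320000 t=1:−1/2090188800 t=2:+1/139345920 t=3:−1/52254720 t=4:+1/99532800 t=5:−1/1244160000 = -143/44789760000
3j²(8 6 8; -2 -1 3) = Δ·Π!·Σ² = 1001/178296  (sign +1)
combine: 4πI² = 3757·600/96577·1001/178296 = 25025/190969
take √, sign -1: I = -0.10211762
No selection rule forces the value: the integral is nonzero (none).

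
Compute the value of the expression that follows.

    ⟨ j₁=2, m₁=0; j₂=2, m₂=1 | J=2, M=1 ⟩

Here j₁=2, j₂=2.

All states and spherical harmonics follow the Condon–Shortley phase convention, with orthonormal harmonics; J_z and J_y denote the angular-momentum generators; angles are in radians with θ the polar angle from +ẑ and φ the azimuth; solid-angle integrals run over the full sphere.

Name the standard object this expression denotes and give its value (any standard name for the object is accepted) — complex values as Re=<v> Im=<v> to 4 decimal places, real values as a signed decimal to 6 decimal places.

This is a Clebsch–Gordan (vector-coupling) coefficient.
triangle: 2!·2!·2!/7! = 8/5040
(j±m)!: 2!·2!·3!·1!·3!·1! = 144
prefactor² = (2J+1)·Δ·N² = 8/7
  k=1: −1/(1!·1!·1!·2!·1!·0!) = -1/2
  k=2: +1/(2!·0!·0!·1!·2!·1!) = 1/4
Σ = -1/4  ⇒  CG² = 8/7·(-1/4)² = 1/14
CG = −√(1/14) = -0.267261

Clebsch–Gordan coefficient, −√(1/14) ≈ -0.267261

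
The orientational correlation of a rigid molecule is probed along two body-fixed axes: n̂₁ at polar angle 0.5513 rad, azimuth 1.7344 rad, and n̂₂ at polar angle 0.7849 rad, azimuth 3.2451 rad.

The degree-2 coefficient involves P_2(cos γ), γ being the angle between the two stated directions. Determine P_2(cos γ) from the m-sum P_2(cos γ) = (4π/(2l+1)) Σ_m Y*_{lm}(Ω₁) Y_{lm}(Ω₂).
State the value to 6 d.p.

0.085710

Expand P_2 via completeness: Σ_{m} conj(Y_{2,m}) at Ω₁ times Y_{2,m} at Ω₂ —
  m=-2: (-0.100356-0.034062i) × (+0.188825-0.039658i) = -0.020301-0.002452i  (running Σ = -0.020301-0.002452i)
  m=-1: (-0.056144+0.340102i) × (-0.384207+0.039911i) = +0.007997-0.132910i  (running Σ = -0.012303-0.135362i)
  m=0: (+0.371189-0.000000i) × (+0.158167+0.000000i) = +0.058710+0.000000i  (running Σ = +0.046407-0.135362i)
  m=1: (+0.056144+0.340102i) × (+0.384207+0.039911i) = +0.007997+0.132910i  (running Σ = +0.054404-0.002452i)
  m=2: (-0.100356+0.034062i) × (+0.188825+0.039658i) = -0.020301+0.002452i  (running Σ = +0.034103-0.000000i)
Σ over m = +0.034103-0.000000i; ×(4π/5) → +0.085710-0.000000i. Real part: 0.085710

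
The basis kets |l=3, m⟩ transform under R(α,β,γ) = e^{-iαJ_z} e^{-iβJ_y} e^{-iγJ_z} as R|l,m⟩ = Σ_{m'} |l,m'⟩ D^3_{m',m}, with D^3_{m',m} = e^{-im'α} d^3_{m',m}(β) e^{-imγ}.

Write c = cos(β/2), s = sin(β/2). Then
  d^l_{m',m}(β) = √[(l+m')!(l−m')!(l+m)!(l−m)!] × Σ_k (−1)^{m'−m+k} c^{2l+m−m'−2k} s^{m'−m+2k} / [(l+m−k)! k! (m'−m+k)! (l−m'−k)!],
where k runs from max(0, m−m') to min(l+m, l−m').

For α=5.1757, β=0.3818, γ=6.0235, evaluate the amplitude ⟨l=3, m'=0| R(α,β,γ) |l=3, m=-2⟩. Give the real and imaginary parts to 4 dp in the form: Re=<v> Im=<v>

Re=0.1531 Im=-0.0876

First d^3_{0,-2}(β=0.3818), then the phase factors e^{-i(0)α} and e^{-i(-2)γ}:
Half-angle: c=0.981834, s=0.189743. N=√(6·6·1·120)=65.726707
k: max(0,(-2)−(0))=0 … min(3+(-2),3−(0))=1
  k=0: (−1)^2·65.7267/(12)·0.9818^4·0.1897^2 = +0.183249
  k=1: (−1)^3·65.7267/(12)·0.9818^2·0.1897^4 = -0.006844
d^3_{0,-2}(0.3818) = +0.183249 -0.006844 = +0.176406
D = (+1.000000+0.000000i)·(+0.176406)·(+0.868132-0.496334i) = +0.153143-0.087556i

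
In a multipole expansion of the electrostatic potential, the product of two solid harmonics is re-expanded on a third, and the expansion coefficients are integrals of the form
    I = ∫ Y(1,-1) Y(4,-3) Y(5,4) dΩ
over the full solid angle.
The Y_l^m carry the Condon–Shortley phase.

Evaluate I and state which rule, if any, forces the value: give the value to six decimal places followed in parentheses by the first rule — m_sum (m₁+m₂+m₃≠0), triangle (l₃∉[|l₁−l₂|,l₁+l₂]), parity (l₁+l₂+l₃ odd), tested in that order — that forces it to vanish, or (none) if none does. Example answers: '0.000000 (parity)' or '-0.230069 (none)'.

Rules hold: Σm=0, L=10 even, 3≤5≤5.
N = 3·9·11 = 297
Δ = 0!·2!·8!/11! = 1/495
Racah Σ t=0..0: t=0:+1/576 = 1/576
⇒ 3j(1 4 5; 0 0 0)² = 5/99, sgn -1
Racah Σ t=0..0: t=0:+1/10080 = 1/10080
⇒ 3j(1 4 5; -1 -3 4)² = 4/55, sgn -1
4πI² = N·(3j₀)²·(3jₘ)² = 12/11
I = +1·√(1.09091/4π) = 0.29463840
No selection rule forces the value: the integral is nonzero (none).

0.294638 (none)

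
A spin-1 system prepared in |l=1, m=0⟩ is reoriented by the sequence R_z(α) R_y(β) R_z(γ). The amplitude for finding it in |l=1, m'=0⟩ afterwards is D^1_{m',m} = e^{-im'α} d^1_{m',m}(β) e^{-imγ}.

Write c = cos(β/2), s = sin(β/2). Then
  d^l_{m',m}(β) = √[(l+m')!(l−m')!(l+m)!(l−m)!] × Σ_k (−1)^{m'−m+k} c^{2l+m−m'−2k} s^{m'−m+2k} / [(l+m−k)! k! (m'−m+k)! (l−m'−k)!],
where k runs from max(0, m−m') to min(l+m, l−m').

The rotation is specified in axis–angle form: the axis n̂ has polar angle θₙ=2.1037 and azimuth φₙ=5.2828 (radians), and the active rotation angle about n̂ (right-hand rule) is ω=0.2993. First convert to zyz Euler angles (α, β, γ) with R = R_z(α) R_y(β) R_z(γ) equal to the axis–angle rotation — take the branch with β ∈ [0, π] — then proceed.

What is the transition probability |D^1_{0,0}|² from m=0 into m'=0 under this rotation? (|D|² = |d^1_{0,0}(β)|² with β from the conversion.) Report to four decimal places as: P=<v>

Axis–angle → zyz. n̂ = (sinθₙcosφₙ, sinθₙsinφₙ, cosθₙ) = (+0.465102, -0.724968, -0.508037), ω = 0.2993.
R = I cosω + sinω [n̂]ₓ + (1−cosω) n̂n̂ᵀ gives
  R = [+0.965160, +0.134805, -0.224263; -0.164785, +0.978909, -0.120762; +0.203253, +0.153510, +0.967017]
β = atan2(√(R₁₃²+R₂₃²), R₃₃) = 0.257548; α = atan2(R₂₃, R₁₃) mod 2π = 3.635553; γ = atan2(R₃₂, −R₃₁) mod 2π = 2.494731
D^1_{0,0}(3.6356,0.2575,2.4947) = e^{-i·0·3.6356}·d^1_{0,0}(0.2575)·e^{-i·0·2.4947}. Compute d first:
Half-angle: c=0.991720, s=0.128418. N=√(1·1·1·1)=1.000000
Admissible k: 0..1 (factorial args all ≥0)
  k=0: (−1)^0·1.0000/(1)·0.9917^2·0.1284^0 = +0.983509
  k=1: (−1)^1·1.0000/(1)·0.9917^0·0.1284^2 = -0.016491
d^1_{0,0}(0.2575) = +0.983509 -0.016491 = +0.967017
|D^1_{0,0}|² = |d^1_{0,0}(β)|² = (+0.967017)² = 0.935123 (the z-rotation phases have unit modulus)

P=0.9351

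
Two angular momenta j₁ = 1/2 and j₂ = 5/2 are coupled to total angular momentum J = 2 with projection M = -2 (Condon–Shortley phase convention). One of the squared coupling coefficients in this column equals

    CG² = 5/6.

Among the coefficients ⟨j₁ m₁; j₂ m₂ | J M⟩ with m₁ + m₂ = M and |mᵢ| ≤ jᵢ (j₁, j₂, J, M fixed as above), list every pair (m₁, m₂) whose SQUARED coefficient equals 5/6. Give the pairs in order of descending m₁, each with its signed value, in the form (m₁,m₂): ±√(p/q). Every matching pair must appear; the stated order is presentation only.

(1/2,-5/2): +√(5/6)

Admissible pairs with m₁+m₂ = M = -2: (-1/2,-3/2), (1/2,-5/2)
  (m₁,m₂)=(1/2,-5/2): CG² = 5/6, CG = +√(5/6)   ← matches the target
  (m₁,m₂)=(-1/2,-3/2): CG² = 1/6, CG = −√(1/6)
Pairs with CG² = 5/6: (1/2,-5/2): +√(5/6)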